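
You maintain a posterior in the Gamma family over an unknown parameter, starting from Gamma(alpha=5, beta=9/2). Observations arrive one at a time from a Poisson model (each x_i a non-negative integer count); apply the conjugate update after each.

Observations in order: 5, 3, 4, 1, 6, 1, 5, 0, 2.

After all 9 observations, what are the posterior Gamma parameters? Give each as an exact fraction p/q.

obs 1: x=5 → posterior Gamma(10, 11/2)
obs 2: x=3 → posterior Gamma(13, 13/2)
obs 3: x=4 → posterior Gamma(17, 15/2)
obs 4: x=1 → posterior Gamma(18, 17/2)
obs 5: x=6 → posterior Gamma(24, 19/2)
obs 6: x=1 → posterior Gamma(25, 21/2)
obs 7: x=5 → posterior Gamma(30, 23/2)
obs 8: x=0 → posterior Gamma(30, 25/2)
obs 9: x=2 → posterior Gamma(32, 27/2)

alpha=32, beta=27/2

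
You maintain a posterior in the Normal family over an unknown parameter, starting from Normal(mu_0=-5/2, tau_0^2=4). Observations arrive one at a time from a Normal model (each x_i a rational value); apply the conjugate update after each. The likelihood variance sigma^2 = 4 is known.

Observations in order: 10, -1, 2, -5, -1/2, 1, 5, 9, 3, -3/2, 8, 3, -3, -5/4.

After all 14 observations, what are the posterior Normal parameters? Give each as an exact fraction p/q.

mu_0=7/4, tau_0^2=4/15

obs 1: x=10 → posterior Normal(15/4, 2)
obs 2: x=-1 → posterior Normal(13/6, 4/3)
obs 3: x=2 → posterior Normal(17/8, 1)
obs 4: x=-5 → posterior Normal(7/10, 4/5)
obs 5: x=-1/2 → posterior Normal(1/2, 2/3)
obs 6: x=1 → posterior Normal(4/7, 4/7)
obs 7: x=5 → posterior Normal(9/8, 1/2)
obs 8: x=9 → posterior Normal(2, 4/9)
obs 9: x=3 → posterior Normal(21/10, 2/5)
obs 10: x=-3/2 → posterior Normal(39/22, 4/11)
obs 11: x=8 → posterior Normal(55/24, 1/3)
obs 12: x=3 → posterior Normal(61/26, 4/13)
obs 13: x=-3 → posterior Normal(55/28, 2/7)
obs 14: x=-5/4 → posterior Normal(7/4, 4/15)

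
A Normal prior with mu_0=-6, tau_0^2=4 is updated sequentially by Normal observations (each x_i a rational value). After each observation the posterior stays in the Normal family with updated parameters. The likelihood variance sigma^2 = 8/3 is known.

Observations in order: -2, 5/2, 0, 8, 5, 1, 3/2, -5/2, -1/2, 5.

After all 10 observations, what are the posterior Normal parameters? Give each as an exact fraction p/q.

mu_0=21/16, tau_0^2=1/4

obs 1: x=-2 → posterior Normal(-18/5, 8/5)
obs 2: x=5/2 → posterior Normal(-21/16, 1)
obs 3: x=0 → posterior Normal(-21/22, 8/11)
obs 4: x=8 → posterior Normal(27/28, 4/7)
obs 5: x=5 → posterior Normal(57/34, 8/17)
obs 6: x=1 → posterior Normal(63/40, 2/5)
obs 7: x=3/2 → posterior Normal(36/23, 8/23)
obs 8: x=-5/2 → posterior Normal(57/52, 4/13)
obs 9: x=-1/2 → posterior Normal(27/29, 8/29)
obs 10: x=5 → posterior Normal(21/16, 1/4)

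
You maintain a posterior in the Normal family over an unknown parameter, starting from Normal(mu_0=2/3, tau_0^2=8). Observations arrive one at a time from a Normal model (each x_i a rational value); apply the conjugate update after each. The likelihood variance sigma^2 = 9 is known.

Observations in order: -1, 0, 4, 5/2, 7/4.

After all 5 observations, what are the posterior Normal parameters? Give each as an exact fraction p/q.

mu_0=64/49, tau_0^2=72/49

obs 1: x=-1 → posterior Normal(-2/17, 72/17)
obs 2: x=0 → posterior Normal(-2/25, 72/25)
obs 3: x=4 → posterior Normal(10/11, 24/11)
obs 4: x=5/2 → posterior Normal(50/41, 72/41)
obs 5: x=7/4 → posterior Normal(64/49, 72/49)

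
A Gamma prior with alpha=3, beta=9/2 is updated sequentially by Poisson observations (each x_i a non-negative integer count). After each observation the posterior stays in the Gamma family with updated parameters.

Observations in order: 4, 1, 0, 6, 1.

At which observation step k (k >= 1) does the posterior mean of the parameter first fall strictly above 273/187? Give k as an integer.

obs 1: x=4 → posterior Gamma(7, 11/2)
obs 2: x=1 → posterior Gamma(8, 13/2)
obs 3: x=0 → posterior Gamma(8, 15/2)
obs 4: x=6 → posterior Gamma(14, 17/2)
obs 5: x=1 → posterior Gamma(15, 19/2)

k = 4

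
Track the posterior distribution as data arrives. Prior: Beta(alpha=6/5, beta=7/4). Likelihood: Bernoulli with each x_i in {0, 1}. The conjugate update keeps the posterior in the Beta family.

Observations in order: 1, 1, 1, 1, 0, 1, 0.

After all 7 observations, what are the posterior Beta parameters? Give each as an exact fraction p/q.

alpha=31/5, beta=15/4

obs 1: x=1 → posterior Beta(11/5, 7/4)
obs 2: x=1 → posterior Beta(16/5, 7/4)
obs 3: x=1 → posterior Beta(21/5, 7/4)
obs 4: x=1 → posterior Beta(26/5, 7/4)
obs 5: x=0 → posterior Beta(26/5, 11/4)
obs 6: x=1 → posterior Beta(31/5, 11/4)
obs 7: x=0 → posterior Beta(31/5, 15/4)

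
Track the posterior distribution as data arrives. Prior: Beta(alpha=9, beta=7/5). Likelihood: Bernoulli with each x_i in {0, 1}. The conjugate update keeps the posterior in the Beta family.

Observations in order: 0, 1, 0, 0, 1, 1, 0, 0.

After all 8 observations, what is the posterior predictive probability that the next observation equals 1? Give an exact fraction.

15/23

obs 1: x=0 → posterior Beta(9, 12/5)
obs 2: x=1 → posterior Beta(10, 12/5)
obs 3: x=0 → posterior Beta(10, 17/5)
obs 4: x=0 → posterior Beta(10, 22/5)
obs 5: x=1 → posterior Beta(11, 22/5)
obs 6: x=1 → posterior Beta(12, 22/5)
obs 7: x=0 → posterior Beta(12, 27/5)
obs 8: x=0 → posterior Beta(12, 32/5)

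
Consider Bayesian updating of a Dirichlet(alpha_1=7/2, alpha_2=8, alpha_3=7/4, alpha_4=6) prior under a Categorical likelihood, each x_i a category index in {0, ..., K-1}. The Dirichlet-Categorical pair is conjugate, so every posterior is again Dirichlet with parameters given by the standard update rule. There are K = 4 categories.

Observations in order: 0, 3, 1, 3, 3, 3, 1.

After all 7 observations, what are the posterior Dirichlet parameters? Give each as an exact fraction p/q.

alpha_1=9/2, alpha_2=10, alpha_3=7/4, alpha_4=10

obs 1: x=0 → posterior Dirichlet(9/2, 8, 7/4, 6)
obs 2: x=3 → posterior Dirichlet(9/2, 8, 7/4, 7)
obs 3: x=1 → posterior Dirichlet(9/2, 9, 7/4, 7)
obs 4: x=3 → posterior Dirichlet(9/2, 9, 7/4, 8)
obs 5: x=3 → posterior Dirichlet(9/2, 9, 7/4, 9)
obs 6: x=3 → posterior Dirichlet(9/2, 9, 7/4, 10)
obs 7: x=1 → posterior Dirichlet(9/2, 10, 7/4, 10)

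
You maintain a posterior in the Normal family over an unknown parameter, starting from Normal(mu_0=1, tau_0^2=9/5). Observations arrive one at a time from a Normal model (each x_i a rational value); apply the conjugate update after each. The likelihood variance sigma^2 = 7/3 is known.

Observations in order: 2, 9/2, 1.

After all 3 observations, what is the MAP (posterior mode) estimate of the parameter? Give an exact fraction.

475/232

obs 1: x=2 → posterior Normal(89/62, 63/62)
obs 2: x=9/2 → posterior Normal(421/178, 63/89)
obs 3: x=1 → posterior Normal(475/232, 63/116)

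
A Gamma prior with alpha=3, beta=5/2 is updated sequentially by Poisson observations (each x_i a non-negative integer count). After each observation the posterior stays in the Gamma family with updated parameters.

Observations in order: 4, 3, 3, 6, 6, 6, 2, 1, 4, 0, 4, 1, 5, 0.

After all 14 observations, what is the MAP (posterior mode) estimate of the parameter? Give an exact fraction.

94/33

obs 1: x=4 → posterior Gamma(7, 7/2)
obs 2: x=3 → posterior Gamma(10, 9/2)
obs 3: x=3 → posterior Gamma(13, 11/2)
obs 4: x=6 → posterior Gamma(19, 13/2)
obs 5: x=6 → posterior Gamma(25, 15/2)
obs 6: x=6 → posterior Gamma(31, 17/2)
obs 7: x=2 → posterior Gamma(33, 19/2)
obs 8: x=1 → posterior Gamma(34, 21/2)
obs 9: x=4 → posterior Gamma(38, 23/2)
obs 10: x=0 → posterior Gamma(38, 25/2)
obs 11: x=4 → posterior Gamma(42, 27/2)
obs 12: x=1 → posterior Gamma(43, 29/2)
obs 13: x=5 → posterior Gamma(48, 31/2)
obs 14: x=0 → posterior Gamma(48, 33/2)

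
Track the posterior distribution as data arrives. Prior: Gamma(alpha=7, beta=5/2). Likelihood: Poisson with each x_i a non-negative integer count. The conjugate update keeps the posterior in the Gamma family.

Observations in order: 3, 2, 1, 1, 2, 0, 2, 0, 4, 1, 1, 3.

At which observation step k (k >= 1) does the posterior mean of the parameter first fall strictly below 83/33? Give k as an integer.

k = 3

obs 1: x=3 → posterior Gamma(10, 7/2)
obs 2: x=2 → posterior Gamma(12, 9/2)
obs 3: x=1 → posterior Gamma(13, 11/2)
obs 4: x=1 → posterior Gamma(14, 13/2)
obs 5: x=2 → posterior Gamma(16, 15/2)
obs 6: x=0 → posterior Gamma(16, 17/2)
obs 7: x=2 → posterior Gamma(18, 19/2)
obs 8: x=0 → posterior Gamma(18, 21/2)
obs 9: x=4 → posterior Gamma(22, 23/2)
obs 10: x=1 → posterior Gamma(23, 25/2)
obs 11: x=1 → posterior Gamma(24, 27/2)
obs 12: x=3 → posterior Gamma(27, 29/2)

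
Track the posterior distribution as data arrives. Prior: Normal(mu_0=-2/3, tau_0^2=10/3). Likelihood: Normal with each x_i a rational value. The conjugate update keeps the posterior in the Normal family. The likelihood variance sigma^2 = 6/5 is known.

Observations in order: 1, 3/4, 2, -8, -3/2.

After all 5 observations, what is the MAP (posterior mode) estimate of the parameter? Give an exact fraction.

obs 1: x=1 → posterior Normal(19/34, 15/17)
obs 2: x=3/4 → posterior Normal(151/236, 30/59)
obs 3: x=2 → posterior Normal(117/112, 5/14)
obs 4: x=-8 → posterior Normal(-449/436, 30/109)
obs 5: x=-3/2 → posterior Normal(-599/536, 15/67)

-599/536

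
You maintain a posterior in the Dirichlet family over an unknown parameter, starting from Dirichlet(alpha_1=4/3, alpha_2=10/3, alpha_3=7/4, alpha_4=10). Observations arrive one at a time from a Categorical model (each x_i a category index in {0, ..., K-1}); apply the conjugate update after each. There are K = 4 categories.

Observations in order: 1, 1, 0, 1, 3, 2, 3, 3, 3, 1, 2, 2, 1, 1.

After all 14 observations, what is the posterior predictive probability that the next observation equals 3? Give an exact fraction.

obs 1: x=1 → posterior Dirichlet(4/3, 13/3, 7/4, 10)
obs 2: x=1 → posterior Dirichlet(4/3, 16/3, 7/4, 10)
obs 3: x=0 → posterior Dirichlet(7/3, 16/3, 7/4, 10)
obs 4: x=1 → posterior Dirichlet(7/3, 19/3, 7/4, 10)
obs 5: x=3 → posterior Dirichlet(7/3, 19/3, 7/4, 11)
obs 6: x=2 → posterior Dirichlet(7/3, 19/3, 11/4, 11)
obs 7: x=3 → posterior Dirichlet(7/3, 19/3, 11/4, 12)
obs 8: x=3 → posterior Dirichlet(7/3, 19/3, 11/4, 13)
obs 9: x=3 → posterior Dirichlet(7/3, 19/3, 11/4, 14)
obs 10: x=1 → posterior Dirichlet(7/3, 22/3, 11/4, 14)
obs 11: x=2 → posterior Dirichlet(7/3, 22/3, 15/4, 14)
obs 12: x=2 → posterior Dirichlet(7/3, 22/3, 19/4, 14)
obs 13: x=1 → posterior Dirichlet(7/3, 25/3, 19/4, 14)
obs 14: x=1 → posterior Dirichlet(7/3, 28/3, 19/4, 14)

168/365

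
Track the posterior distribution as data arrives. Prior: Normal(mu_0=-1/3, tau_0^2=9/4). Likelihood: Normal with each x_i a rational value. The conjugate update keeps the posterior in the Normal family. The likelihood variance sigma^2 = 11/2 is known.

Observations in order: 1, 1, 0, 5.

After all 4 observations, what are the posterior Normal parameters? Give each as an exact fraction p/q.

obs 1: x=1 → posterior Normal(5/93, 99/62)
obs 2: x=1 → posterior Normal(4/15, 99/80)
obs 3: x=0 → posterior Normal(32/147, 99/98)
obs 4: x=5 → posterior Normal(167/174, 99/116)

mu_0=167/174, tau_0^2=99/116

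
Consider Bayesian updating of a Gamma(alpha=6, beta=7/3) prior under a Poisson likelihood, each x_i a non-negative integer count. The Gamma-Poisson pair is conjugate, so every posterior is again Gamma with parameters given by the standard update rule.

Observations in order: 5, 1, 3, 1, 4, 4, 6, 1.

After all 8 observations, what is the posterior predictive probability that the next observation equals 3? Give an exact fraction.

157155886221568833470928190368549110958903869906217/734789931585538500713378156331897222163621369348096

obs 1: x=5 → posterior Gamma(11, 10/3)
obs 2: x=1 → posterior Gamma(12, 13/3)
obs 3: x=3 → posterior Gamma(15, 16/3)
obs 4: x=1 → posterior Gamma(16, 19/3)
obs 5: x=4 → posterior Gamma(20, 22/3)
obs 6: x=4 → posterior Gamma(24, 25/3)
obs 7: x=6 → posterior Gamma(30, 28/3)
obs 8: x=1 → posterior Gamma(31, 31/3)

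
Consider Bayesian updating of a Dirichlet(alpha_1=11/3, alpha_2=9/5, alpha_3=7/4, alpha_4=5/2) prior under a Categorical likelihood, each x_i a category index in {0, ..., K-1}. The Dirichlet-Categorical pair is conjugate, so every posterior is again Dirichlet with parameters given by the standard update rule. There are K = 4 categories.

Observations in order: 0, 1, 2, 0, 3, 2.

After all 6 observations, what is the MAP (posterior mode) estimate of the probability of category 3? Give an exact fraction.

150/703

obs 1: x=0 → posterior Dirichlet(14/3, 9/5, 7/4, 5/2)
obs 2: x=1 → posterior Dirichlet(14/3, 14/5, 7/4, 5/2)
obs 3: x=2 → posterior Dirichlet(14/3, 14/5, 11/4, 5/2)
obs 4: x=0 → posterior Dirichlet(17/3, 14/5, 11/4, 5/2)
obs 5: x=3 → posterior Dirichlet(17/3, 14/5, 11/4, 7/2)
obs 6: x=2 → posterior Dirichlet(17/3, 14/5, 15/4, 7/2)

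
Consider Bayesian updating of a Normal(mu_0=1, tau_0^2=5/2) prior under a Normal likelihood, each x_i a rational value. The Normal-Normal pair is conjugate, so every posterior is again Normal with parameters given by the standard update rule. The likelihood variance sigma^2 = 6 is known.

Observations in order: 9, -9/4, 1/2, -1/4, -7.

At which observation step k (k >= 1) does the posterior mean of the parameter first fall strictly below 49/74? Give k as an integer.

k = 5

obs 1: x=9 → posterior Normal(57/17, 30/17)
obs 2: x=-9/4 → posterior Normal(183/88, 15/11)
obs 3: x=1/2 → posterior Normal(193/108, 10/9)
obs 4: x=-1/4 → posterior Normal(47/32, 15/16)
obs 5: x=-7 → posterior Normal(12/37, 30/37)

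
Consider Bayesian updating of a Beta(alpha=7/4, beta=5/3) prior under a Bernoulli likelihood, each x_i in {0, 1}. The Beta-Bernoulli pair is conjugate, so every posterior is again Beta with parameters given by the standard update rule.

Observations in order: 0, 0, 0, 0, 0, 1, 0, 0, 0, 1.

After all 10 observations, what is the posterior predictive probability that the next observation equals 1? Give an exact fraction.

45/161

obs 1: x=0 → posterior Beta(7/4, 8/3)
obs 2: x=0 → posterior Beta(7/4, 11/3)
obs 3: x=0 → posterior Beta(7/4, 14/3)
obs 4: x=0 → posterior Beta(7/4, 17/3)
obs 5: x=0 → posterior Beta(7/4, 20/3)
obs 6: x=1 → posterior Beta(11/4, 20/3)
obs 7: x=0 → posterior Beta(11/4, 23/3)
obs 8: x=0 → posterior Beta(11/4, 26/3)
obs 9: x=0 → posterior Beta(11/4, 29/3)
obs 10: x=1 → posterior Beta(15/4, 29/3)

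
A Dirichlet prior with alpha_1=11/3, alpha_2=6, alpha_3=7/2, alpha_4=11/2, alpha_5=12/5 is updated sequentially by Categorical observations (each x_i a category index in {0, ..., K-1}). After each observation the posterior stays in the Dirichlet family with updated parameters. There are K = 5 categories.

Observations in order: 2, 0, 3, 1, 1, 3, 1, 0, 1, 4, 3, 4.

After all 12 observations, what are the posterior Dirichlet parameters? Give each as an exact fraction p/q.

obs 1: x=2 → posterior Dirichlet(11/3, 6, 9/2, 11/2, 12/5)
obs 2: x=0 → posterior Dirichlet(14/3, 6, 9/2, 11/2, 12/5)
obs 3: x=3 → posterior Dirichlet(14/3, 6, 9/2, 13/2, 12/5)
obs 4: x=1 → posterior Dirichlet(14/3, 7, 9/2, 13/2, 12/5)
obs 5: x=1 → posterior Dirichlet(14/3, 8, 9/2, 13/2, 12/5)
obs 6: x=3 → posterior Dirichlet(14/3, 8, 9/2, 15/2, 12/5)
obs 7: x=1 → posterior Dirichlet(14/3, 9, 9/2, 15/2, 12/5)
obs 8: x=0 → posterior Dirichlet(17/3, 9, 9/2, 15/2, 12/5)
obs 9: x=1 → posterior Dirichlet(17/3, 10, 9/2, 15/2, 12/5)
obs 10: x=4 → posterior Dirichlet(17/3, 10, 9/2, 15/2, 17/5)
obs 11: x=3 → posterior Dirichlet(17/3, 10, 9/2, 17/2, 17/5)
obs 12: x=4 → posterior Dirichlet(17/3, 10, 9/2, 17/2, 22/5)

alpha_1=17/3, alpha_2=10, alpha_3=9/2, alpha_4=17/2, alpha_5=22/5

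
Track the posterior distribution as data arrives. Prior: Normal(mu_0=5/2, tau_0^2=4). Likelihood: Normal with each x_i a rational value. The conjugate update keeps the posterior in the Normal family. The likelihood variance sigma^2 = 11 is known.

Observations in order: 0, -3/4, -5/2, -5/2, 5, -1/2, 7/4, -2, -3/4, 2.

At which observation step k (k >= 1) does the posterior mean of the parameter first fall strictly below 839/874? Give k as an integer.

k = 3

obs 1: x=0 → posterior Normal(11/6, 44/15)
obs 2: x=-3/4 → posterior Normal(49/38, 44/19)
obs 3: x=-5/2 → posterior Normal(29/46, 44/23)
obs 4: x=-5/2 → posterior Normal(1/6, 44/27)
obs 5: x=5 → posterior Normal(49/62, 44/31)
obs 6: x=-1/2 → posterior Normal(9/14, 44/35)
obs 7: x=7/4 → posterior Normal(59/78, 44/39)
obs 8: x=-2 → posterior Normal(1/2, 44/43)
obs 9: x=-3/4 → posterior Normal(37/94, 44/47)
obs 10: x=2 → posterior Normal(53/102, 44/51)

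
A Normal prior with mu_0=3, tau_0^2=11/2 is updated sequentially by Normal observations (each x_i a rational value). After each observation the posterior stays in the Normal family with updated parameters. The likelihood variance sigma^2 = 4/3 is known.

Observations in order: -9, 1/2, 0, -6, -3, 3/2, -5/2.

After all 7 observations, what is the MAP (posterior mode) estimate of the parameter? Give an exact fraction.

-1173/478

obs 1: x=-9 → posterior Normal(-273/41, 44/41)
obs 2: x=1/2 → posterior Normal(-513/148, 22/37)
obs 3: x=0 → posterior Normal(-513/214, 44/107)
obs 4: x=-6 → posterior Normal(-909/280, 11/35)
obs 5: x=-3 → posterior Normal(-1107/346, 44/173)
obs 6: x=3/2 → posterior Normal(-252/103, 22/103)
obs 7: x=-5/2 → posterior Normal(-1173/478, 44/239)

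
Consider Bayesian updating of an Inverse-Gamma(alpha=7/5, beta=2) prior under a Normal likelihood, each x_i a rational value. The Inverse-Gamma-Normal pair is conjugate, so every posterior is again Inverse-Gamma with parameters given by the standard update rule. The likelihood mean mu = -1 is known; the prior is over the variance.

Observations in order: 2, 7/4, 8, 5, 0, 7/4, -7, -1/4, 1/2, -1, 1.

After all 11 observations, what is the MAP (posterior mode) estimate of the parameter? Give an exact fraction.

obs 1: x=2 → posterior Inverse-Gamma(19/10, 13/2)
obs 2: x=7/4 → posterior Inverse-Gamma(12/5, 329/32)
obs 3: x=8 → posterior Inverse-Gamma(29/10, 1625/32)
obs 4: x=5 → posterior Inverse-Gamma(17/5, 2201/32)
obs 5: x=0 → posterior Inverse-Gamma(39/10, 2217/32)
obs 6: x=7/4 → posterior Inverse-Gamma(22/5, 1169/16)
obs 7: x=-7 → posterior Inverse-Gamma(49/10, 1457/16)
obs 8: x=-1/4 → posterior Inverse-Gamma(27/5, 2923/32)
obs 9: x=1/2 → posterior Inverse-Gamma(59/10, 2959/32)
obs 10: x=-1 → posterior Inverse-Gamma(32/5, 2959/32)
obs 11: x=1 → posterior Inverse-Gamma(69/10, 3023/32)

15115/1264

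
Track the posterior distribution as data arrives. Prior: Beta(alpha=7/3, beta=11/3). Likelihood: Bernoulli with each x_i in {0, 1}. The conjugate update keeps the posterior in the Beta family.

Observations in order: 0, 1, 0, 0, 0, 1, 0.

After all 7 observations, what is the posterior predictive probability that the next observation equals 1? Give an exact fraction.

obs 1: x=0 → posterior Beta(7/3, 14/3)
obs 2: x=1 → posterior Beta(10/3, 14/3)
obs 3: x=0 → posterior Beta(10/3, 17/3)
obs 4: x=0 → posterior Beta(10/3, 20/3)
obs 5: x=0 → posterior Beta(10/3, 23/3)
obs 6: x=1 → posterior Beta(13/3, 23/3)
obs 7: x=0 → posterior Beta(13/3, 26/3)

1/3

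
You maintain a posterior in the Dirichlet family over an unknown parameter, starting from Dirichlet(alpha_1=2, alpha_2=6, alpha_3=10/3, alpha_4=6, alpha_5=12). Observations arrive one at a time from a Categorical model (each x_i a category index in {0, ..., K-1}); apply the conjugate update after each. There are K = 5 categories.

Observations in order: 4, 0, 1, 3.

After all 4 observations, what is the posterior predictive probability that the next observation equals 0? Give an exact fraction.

9/100

obs 1: x=4 → posterior Dirichlet(2, 6, 10/3, 6, 13)
obs 2: x=0 → posterior Dirichlet(3, 6, 10/3, 6, 13)
obs 3: x=1 → posterior Dirichlet(3, 7, 10/3, 6, 13)
obs 4: x=3 → posterior Dirichlet(3, 7, 10/3, 7, 13)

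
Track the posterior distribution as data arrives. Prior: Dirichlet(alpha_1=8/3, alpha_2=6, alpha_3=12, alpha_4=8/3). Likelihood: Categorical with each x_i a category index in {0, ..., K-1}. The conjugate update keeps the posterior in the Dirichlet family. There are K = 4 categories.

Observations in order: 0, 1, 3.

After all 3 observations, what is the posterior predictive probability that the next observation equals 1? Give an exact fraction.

21/79

obs 1: x=0 → posterior Dirichlet(11/3, 6, 12, 8/3)
obs 2: x=1 → posterior Dirichlet(11/3, 7, 12, 8/3)
obs 3: x=3 → posterior Dirichlet(11/3, 7, 12, 11/3)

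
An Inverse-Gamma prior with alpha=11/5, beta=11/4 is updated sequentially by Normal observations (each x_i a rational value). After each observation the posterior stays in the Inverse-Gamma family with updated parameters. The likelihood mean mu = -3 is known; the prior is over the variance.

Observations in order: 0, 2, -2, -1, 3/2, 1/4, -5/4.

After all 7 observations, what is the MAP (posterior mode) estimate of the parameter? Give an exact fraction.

obs 1: x=0 → posterior Inverse-Gamma(27/10, 29/4)
obs 2: x=2 → posterior Inverse-Gamma(16/5, 79/4)
obs 3: x=-2 → posterior Inverse-Gamma(37/10, 81/4)
obs 4: x=-1 → posterior Inverse-Gamma(21/5, 89/4)
obs 5: x=3/2 → posterior Inverse-Gamma(47/10, 259/8)
obs 6: x=1/4 → posterior Inverse-Gamma(26/5, 1205/32)
obs 7: x=-5/4 → posterior Inverse-Gamma(57/10, 627/16)

3135/536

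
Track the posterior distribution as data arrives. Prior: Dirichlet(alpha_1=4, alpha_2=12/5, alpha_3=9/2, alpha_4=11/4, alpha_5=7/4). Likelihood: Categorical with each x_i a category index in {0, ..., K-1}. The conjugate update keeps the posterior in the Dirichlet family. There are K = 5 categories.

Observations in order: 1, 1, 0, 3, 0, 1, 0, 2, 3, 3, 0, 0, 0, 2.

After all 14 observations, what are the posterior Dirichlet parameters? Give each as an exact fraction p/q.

obs 1: x=1 → posterior Dirichlet(4, 17/5, 9/2, 11/4, 7/4)
obs 2: x=1 → posterior Dirichlet(4, 22/5, 9/2, 11/4, 7/4)
obs 3: x=0 → posterior Dirichlet(5, 22/5, 9/2, 11/4, 7/4)
obs 4: x=3 → posterior Dirichlet(5, 22/5, 9/2, 15/4, 7/4)
obs 5: x=0 → posterior Dirichlet(6, 22/5, 9/2, 15/4, 7/4)
obs 6: x=1 → posterior Dirichlet(6, 27/5, 9/2, 15/4, 7/4)
obs 7: x=0 → posterior Dirichlet(7, 27/5, 9/2, 15/4, 7/4)
obs 8: x=2 → posterior Dirichlet(7, 27/5, 11/2, 15/4, 7/4)
obs 9: x=3 → posterior Dirichlet(7, 27/5, 11/2, 19/4, 7/4)
obs 10: x=3 → posterior Dirichlet(7, 27/5, 11/2, 23/4, 7/4)
obs 11: x=0 → posterior Dirichlet(8, 27/5, 11/2, 23/4, 7/4)
obs 12: x=0 → posterior Dirichlet(9, 27/5, 11/2, 23/4, 7/4)
obs 13: x=0 → posterior Dirichlet(10, 27/5, 11/2, 23/4, 7/4)
obs 14: x=2 → posterior Dirichlet(10, 27/5, 13/2, 23/4, 7/4)

alpha_1=10, alpha_2=27/5, alpha_3=13/2, alpha_4=23/4, alpha_5=7/4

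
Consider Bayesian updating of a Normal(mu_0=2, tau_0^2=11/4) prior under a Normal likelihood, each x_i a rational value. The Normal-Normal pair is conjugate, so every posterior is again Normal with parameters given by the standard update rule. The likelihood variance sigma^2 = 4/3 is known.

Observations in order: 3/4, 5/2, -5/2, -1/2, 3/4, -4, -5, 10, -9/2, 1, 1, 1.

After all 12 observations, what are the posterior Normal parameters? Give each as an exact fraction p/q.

mu_0=97/824, tau_0^2=11/103

obs 1: x=3/4 → posterior Normal(227/196, 44/49)
obs 2: x=5/2 → posterior Normal(557/328, 22/41)
obs 3: x=-5/2 → posterior Normal(227/460, 44/115)
obs 4: x=-1/2 → posterior Normal(161/592, 11/37)
obs 5: x=3/4 → posterior Normal(65/181, 44/181)
obs 6: x=-4 → posterior Normal(-67/214, 22/107)
obs 7: x=-5 → posterior Normal(-232/247, 44/247)
obs 8: x=10 → posterior Normal(7/20, 11/70)
obs 9: x=-9/2 → posterior Normal(-101/626, 44/313)
obs 10: x=1 → posterior Normal(-35/692, 22/173)
obs 11: x=1 → posterior Normal(31/758, 44/379)
obs 12: x=1 → posterior Normal(97/824, 11/103)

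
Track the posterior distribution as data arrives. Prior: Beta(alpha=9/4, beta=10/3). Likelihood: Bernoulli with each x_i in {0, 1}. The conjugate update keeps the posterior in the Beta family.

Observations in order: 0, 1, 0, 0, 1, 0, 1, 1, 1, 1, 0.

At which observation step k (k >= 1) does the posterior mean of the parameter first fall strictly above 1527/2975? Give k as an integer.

obs 1: x=0 → posterior Beta(9/4, 13/3)
obs 2: x=1 → posterior Beta(13/4, 13/3)
obs 3: x=0 → posterior Beta(13/4, 16/3)
obs 4: x=0 → posterior Beta(13/4, 19/3)
obs 5: x=1 → posterior Beta(17/4, 19/3)
obs 6: x=0 → posterior Beta(17/4, 22/3)
obs 7: x=1 → posterior Beta(21/4, 22/3)
obs 8: x=1 → posterior Beta(25/4, 22/3)
obs 9: x=1 → posterior Beta(29/4, 22/3)
obs 10: x=1 → posterior Beta(33/4, 22/3)
obs 11: x=0 → posterior Beta(33/4, 25/3)

k = 10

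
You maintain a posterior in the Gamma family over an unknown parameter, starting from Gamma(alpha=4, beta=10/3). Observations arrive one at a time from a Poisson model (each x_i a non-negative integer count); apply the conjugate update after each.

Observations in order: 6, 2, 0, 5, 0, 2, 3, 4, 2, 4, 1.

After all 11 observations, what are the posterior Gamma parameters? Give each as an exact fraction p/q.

obs 1: x=6 → posterior Gamma(10, 13/3)
obs 2: x=2 → posterior Gamma(12, 16/3)
obs 3: x=0 → posterior Gamma(12, 19/3)
obs 4: x=5 → posterior Gamma(17, 22/3)
obs 5: x=0 → posterior Gamma(17, 25/3)
obs 6: x=2 → posterior Gamma(19, 28/3)
obs 7: x=3 → posterior Gamma(22, 31/3)
obs 8: x=4 → posterior Gamma(26, 34/3)
obs 9: x=2 → posterior Gamma(28, 37/3)
obs 10: x=4 → posterior Gamma(32, 40/3)
obs 11: x=1 → posterior Gamma(33, 43/3)

alpha=33, beta=43/3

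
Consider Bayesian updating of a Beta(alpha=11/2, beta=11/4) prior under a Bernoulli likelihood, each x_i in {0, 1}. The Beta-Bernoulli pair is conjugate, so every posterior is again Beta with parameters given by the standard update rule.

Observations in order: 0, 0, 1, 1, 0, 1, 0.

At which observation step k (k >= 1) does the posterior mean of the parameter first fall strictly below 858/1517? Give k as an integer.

k = 2

obs 1: x=0 → posterior Beta(11/2, 15/4)
obs 2: x=0 → posterior Beta(11/2, 19/4)
obs 3: x=1 → posterior Beta(13/2, 19/4)
obs 4: x=1 → posterior Beta(15/2, 19/4)
obs 5: x=0 → posterior Beta(15/2, 23/4)
obs 6: x=1 → posterior Beta(17/2, 23/4)
obs 7: x=0 → posterior Beta(17/2, 27/4)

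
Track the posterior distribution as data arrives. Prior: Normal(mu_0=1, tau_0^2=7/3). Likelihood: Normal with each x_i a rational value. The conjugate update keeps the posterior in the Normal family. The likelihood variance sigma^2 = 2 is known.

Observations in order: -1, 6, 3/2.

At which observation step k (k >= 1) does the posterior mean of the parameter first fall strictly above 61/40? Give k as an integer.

k = 2

obs 1: x=-1 → posterior Normal(-1/13, 14/13)
obs 2: x=6 → posterior Normal(41/20, 7/10)
obs 3: x=3/2 → posterior Normal(103/54, 14/27)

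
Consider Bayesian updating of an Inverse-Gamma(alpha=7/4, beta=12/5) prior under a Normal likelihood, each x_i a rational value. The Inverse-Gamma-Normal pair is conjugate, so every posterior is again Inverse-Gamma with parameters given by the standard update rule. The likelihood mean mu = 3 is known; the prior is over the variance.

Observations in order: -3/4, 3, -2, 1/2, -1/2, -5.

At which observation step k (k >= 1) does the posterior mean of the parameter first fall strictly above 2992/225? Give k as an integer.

k = 6

obs 1: x=-3/4 → posterior Inverse-Gamma(9/4, 1509/160)
obs 2: x=3 → posterior Inverse-Gamma(11/4, 1509/160)
obs 3: x=-2 → posterior Inverse-Gamma(13/4, 3509/160)
obs 4: x=1/2 → posterior Inverse-Gamma(15/4, 4009/160)
obs 5: x=-1/2 → posterior Inverse-Gamma(17/4, 4989/160)
obs 6: x=-5 → posterior Inverse-Gamma(19/4, 10109/160)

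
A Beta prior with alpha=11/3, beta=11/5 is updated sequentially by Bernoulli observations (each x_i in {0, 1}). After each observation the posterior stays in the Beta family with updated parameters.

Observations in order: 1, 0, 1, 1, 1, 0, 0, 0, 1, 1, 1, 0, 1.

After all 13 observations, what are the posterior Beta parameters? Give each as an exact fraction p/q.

obs 1: x=1 → posterior Beta(14/3, 11/5)
obs 2: x=0 → posterior Beta(14/3, 16/5)
obs 3: x=1 → posterior Beta(17/3, 16/5)
obs 4: x=1 → posterior Beta(20/3, 16/5)
obs 5: x=1 → posterior Beta(23/3, 16/5)
obs 6: x=0 → posterior Beta(23/3, 21/5)
obs 7: x=0 → posterior Beta(23/3, 26/5)
obs 8: x=0 → posterior Beta(23/3, 31/5)
obs 9: x=1 → posterior Beta(26/3, 31/5)
obs 10: x=1 → posterior Beta(29/3, 31/5)
obs 11: x=1 → posterior Beta(32/3, 31/5)
obs 12: x=0 → posterior Beta(32/3, 36/5)
obs 13: x=1 → posterior Beta(35/3, 36/5)

alpha=35/3, beta=36/5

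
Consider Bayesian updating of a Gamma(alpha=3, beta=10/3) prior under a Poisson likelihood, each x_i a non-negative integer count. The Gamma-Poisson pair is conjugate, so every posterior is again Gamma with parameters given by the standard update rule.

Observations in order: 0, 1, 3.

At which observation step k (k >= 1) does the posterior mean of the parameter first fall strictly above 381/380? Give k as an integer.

k = 3

obs 1: x=0 → posterior Gamma(3, 13/3)
obs 2: x=1 → posterior Gamma(4, 16/3)
obs 3: x=3 → posterior Gamma(7, 19/3)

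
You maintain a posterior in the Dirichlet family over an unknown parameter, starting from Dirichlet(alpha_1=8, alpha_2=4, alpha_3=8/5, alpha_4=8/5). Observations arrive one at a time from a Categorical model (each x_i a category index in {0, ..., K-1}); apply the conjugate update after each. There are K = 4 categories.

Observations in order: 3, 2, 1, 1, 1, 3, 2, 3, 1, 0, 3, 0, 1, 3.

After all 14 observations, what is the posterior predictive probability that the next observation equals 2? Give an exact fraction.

9/73

obs 1: x=3 → posterior Dirichlet(8, 4, 8/5, 13/5)
obs 2: x=2 → posterior Dirichlet(8, 4, 13/5, 13/5)
obs 3: x=1 → posterior Dirichlet(8, 5, 13/5, 13/5)
obs 4: x=1 → posterior Dirichlet(8, 6, 13/5, 13/5)
obs 5: x=1 → posterior Dirichlet(8, 7, 13/5, 13/5)
obs 6: x=3 → posterior Dirichlet(8, 7, 13/5, 18/5)
obs 7: x=2 → posterior Dirichlet(8, 7, 18/5, 18/5)
obs 8: x=3 → posterior Dirichlet(8, 7, 18/5, 23/5)
obs 9: x=1 → posterior Dirichlet(8, 8, 18/5, 23/5)
obs 10: x=0 → posterior Dirichlet(9, 8, 18/5, 23/5)
obs 11: x=3 → posterior Dirichlet(9, 8, 18/5, 28/5)
obs 12: x=0 → posterior Dirichlet(10, 8, 18/5, 28/5)
obs 13: x=1 → posterior Dirichlet(10, 9, 18/5, 28/5)
obs 14: x=3 → posterior Dirichlet(10, 9, 18/5, 33/5)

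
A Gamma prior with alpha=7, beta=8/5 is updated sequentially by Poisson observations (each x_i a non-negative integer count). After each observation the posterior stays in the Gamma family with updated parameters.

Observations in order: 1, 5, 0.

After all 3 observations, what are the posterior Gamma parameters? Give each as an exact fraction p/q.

obs 1: x=1 → posterior Gamma(8, 13/5)
obs 2: x=5 → posterior Gamma(13, 18/5)
obs 3: x=0 → posterior Gamma(13, 23/5)

alpha=13, beta=23/5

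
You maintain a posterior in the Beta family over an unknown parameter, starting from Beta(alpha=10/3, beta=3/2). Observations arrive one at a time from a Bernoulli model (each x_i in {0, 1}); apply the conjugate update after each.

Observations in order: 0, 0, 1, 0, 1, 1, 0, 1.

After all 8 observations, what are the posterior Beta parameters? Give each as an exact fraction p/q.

obs 1: x=0 → posterior Beta(10/3, 5/2)
obs 2: x=0 → posterior Beta(10/3, 7/2)
obs 3: x=1 → posterior Beta(13/3, 7/2)
obs 4: x=0 → posterior Beta(13/3, 9/2)
obs 5: x=1 → posterior Beta(16/3, 9/2)
obs 6: x=1 → posterior Beta(19/3, 9/2)
obs 7: x=0 → posterior Beta(19/3, 11/2)
obs 8: x=1 → posterior Beta(22/3, 11/2)

alpha=22/3, beta=11/2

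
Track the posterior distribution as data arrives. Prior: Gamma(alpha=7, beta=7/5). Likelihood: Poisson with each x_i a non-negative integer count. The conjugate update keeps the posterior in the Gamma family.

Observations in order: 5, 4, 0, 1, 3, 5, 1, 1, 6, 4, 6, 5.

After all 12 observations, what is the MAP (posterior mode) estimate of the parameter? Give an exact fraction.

235/67

obs 1: x=5 → posterior Gamma(12, 12/5)
obs 2: x=4 → posterior Gamma(16, 17/5)
obs 3: x=0 → posterior Gamma(16, 22/5)
obs 4: x=1 → posterior Gamma(17, 27/5)
obs 5: x=3 → posterior Gamma(20, 32/5)
obs 6: x=5 → posterior Gamma(25, 37/5)
obs 7: x=1 → posterior Gamma(26, 42/5)
obs 8: x=1 → posterior Gamma(27, 47/5)
obs 9: x=6 → posterior Gamma(33, 52/5)
obs 10: x=4 → posterior Gamma(37, 57/5)
obs 11: x=6 → posterior Gamma(43, 62/5)
obs 12: x=5 → posterior Gamma(48, 67/5)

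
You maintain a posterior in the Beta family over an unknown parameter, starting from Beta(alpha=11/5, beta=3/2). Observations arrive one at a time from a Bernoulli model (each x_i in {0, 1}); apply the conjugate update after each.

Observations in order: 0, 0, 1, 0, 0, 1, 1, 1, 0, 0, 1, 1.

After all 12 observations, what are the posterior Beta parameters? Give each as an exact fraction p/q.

obs 1: x=0 → posterior Beta(11/5, 5/2)
obs 2: x=0 → posterior Beta(11/5, 7/2)
obs 3: x=1 → posterior Beta(16/5, 7/2)
obs 4: x=0 → posterior Beta(16/5, 9/2)
obs 5: x=0 → posterior Beta(16/5, 11/2)
obs 6: x=1 → posterior Beta(21/5, 11/2)
obs 7: x=1 → posterior Beta(26/5, 11/2)
obs 8: x=1 → posterior Beta(31/5, 11/2)
obs 9: x=0 → posterior Beta(31/5, 13/2)
obs 10: x=0 → posterior Beta(31/5, 15/2)
obs 11: x=1 → posterior Beta(36/5, 15/2)
obs 12: x=1 → posterior Beta(41/5, 15/2)

alpha=41/5, beta=15/2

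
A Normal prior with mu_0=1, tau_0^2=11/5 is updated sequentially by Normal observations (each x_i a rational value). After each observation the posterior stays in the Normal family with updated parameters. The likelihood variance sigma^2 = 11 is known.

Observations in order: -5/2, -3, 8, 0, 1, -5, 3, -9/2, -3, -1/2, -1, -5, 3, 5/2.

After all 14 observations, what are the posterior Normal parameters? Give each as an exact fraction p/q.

mu_0=-2/19, tau_0^2=11/19

obs 1: x=-5/2 → posterior Normal(5/12, 11/6)
obs 2: x=-3 → posterior Normal(-1/14, 11/7)
obs 3: x=8 → posterior Normal(15/16, 11/8)
obs 4: x=0 → posterior Normal(5/6, 11/9)
obs 5: x=1 → posterior Normal(17/20, 11/10)
obs 6: x=-5 → posterior Normal(7/22, 1)
obs 7: x=3 → posterior Normal(13/24, 11/12)
obs 8: x=-9/2 → posterior Normal(2/13, 11/13)
obs 9: x=-3 → posterior Normal(-1/14, 11/14)
obs 10: x=-1/2 → posterior Normal(-1/10, 11/15)
obs 11: x=-1 → posterior Normal(-5/32, 11/16)
obs 12: x=-5 → posterior Normal(-15/34, 11/17)
obs 13: x=3 → posterior Normal(-1/4, 11/18)
obs 14: x=5/2 → posterior Normal(-2/19, 11/19)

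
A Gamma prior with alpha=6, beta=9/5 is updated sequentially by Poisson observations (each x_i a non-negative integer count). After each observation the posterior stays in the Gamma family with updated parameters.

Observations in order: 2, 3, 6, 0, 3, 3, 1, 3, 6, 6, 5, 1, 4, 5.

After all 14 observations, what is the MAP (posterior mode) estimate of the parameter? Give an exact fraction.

265/79

obs 1: x=2 → posterior Gamma(8, 14/5)
obs 2: x=3 → posterior Gamma(11, 19/5)
obs 3: x=6 → posterior Gamma(17, 24/5)
obs 4: x=0 → posterior Gamma(17, 29/5)
obs 5: x=3 → posterior Gamma(20, 34/5)
obs 6: x=3 → posterior Gamma(23, 39/5)
obs 7: x=1 → posterior Gamma(24, 44/5)
obs 8: x=3 → posterior Gamma(27, 49/5)
obs 9: x=6 → posterior Gamma(33, 54/5)
obs 10: x=6 → posterior Gamma(39, 59/5)
obs 11: x=5 → posterior Gamma(44, 64/5)
obs 12: x=1 → posterior Gamma(45, 69/5)
obs 13: x=4 → posterior Gamma(49, 74/5)
obs 14: x=5 → posterior Gamma(54, 79/5)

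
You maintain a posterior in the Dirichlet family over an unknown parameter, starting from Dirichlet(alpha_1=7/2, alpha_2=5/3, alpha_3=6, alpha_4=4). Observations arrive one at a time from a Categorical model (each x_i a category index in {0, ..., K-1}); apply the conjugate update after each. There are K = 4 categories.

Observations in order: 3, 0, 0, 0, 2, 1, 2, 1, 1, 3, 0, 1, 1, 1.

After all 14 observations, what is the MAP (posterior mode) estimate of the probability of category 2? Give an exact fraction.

obs 1: x=3 → posterior Dirichlet(7/2, 5/3, 6, 5)
obs 2: x=0 → posterior Dirichlet(9/2, 5/3, 6, 5)
obs 3: x=0 → posterior Dirichlet(11/2, 5/3, 6, 5)
obs 4: x=0 → posterior Dirichlet(13/2, 5/3, 6, 5)
obs 5: x=2 → posterior Dirichlet(13/2, 5/3, 7, 5)
obs 6: x=1 → posterior Dirichlet(13/2, 8/3, 7, 5)
obs 7: x=2 → posterior Dirichlet(13/2, 8/3, 8, 5)
obs 8: x=1 → posterior Dirichlet(13/2, 11/3, 8, 5)
obs 9: x=1 → posterior Dirichlet(13/2, 14/3, 8, 5)
obs 10: x=3 → posterior Dirichlet(13/2, 14/3, 8, 6)
obs 11: x=0 → posterior Dirichlet(15/2, 14/3, 8, 6)
obs 12: x=1 → posterior Dirichlet(15/2, 17/3, 8, 6)
obs 13: x=1 → posterior Dirichlet(15/2, 20/3, 8, 6)
obs 14: x=1 → posterior Dirichlet(15/2, 23/3, 8, 6)

42/151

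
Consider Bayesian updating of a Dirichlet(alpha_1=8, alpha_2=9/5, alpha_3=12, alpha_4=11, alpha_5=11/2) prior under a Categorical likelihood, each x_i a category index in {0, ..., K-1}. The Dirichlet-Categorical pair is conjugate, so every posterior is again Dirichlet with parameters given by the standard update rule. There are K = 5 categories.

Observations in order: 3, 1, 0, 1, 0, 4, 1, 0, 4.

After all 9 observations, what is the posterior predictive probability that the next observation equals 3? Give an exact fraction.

120/473

obs 1: x=3 → posterior Dirichlet(8, 9/5, 12, 12, 11/2)
obs 2: x=1 → posterior Dirichlet(8, 14/5, 12, 12, 11/2)
obs 3: x=0 → posterior Dirichlet(9, 14/5, 12, 12, 11/2)
obs 4: x=1 → posterior Dirichlet(9, 19/5, 12, 12, 11/2)
obs 5: x=0 → posterior Dirichlet(10, 19/5, 12, 12, 11/2)
obs 6: x=4 → posterior Dirichlet(10, 19/5, 12, 12, 13/2)
obs 7: x=1 → posterior Dirichlet(10, 24/5, 12, 12, 13/2)
obs 8: x=0 → posterior Dirichlet(11, 24/5, 12, 12, 13/2)
obs 9: x=4 → posterior Dirichlet(11, 24/5, 12, 12, 15/2)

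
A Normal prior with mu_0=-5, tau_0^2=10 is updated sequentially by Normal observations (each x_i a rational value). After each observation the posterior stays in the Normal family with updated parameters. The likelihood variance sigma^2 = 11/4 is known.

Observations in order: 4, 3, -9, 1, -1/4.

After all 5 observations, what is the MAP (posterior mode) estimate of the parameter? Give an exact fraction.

-105/211

obs 1: x=4 → posterior Normal(35/17, 110/51)
obs 2: x=3 → posterior Normal(225/91, 110/91)
obs 3: x=-9 → posterior Normal(-135/131, 110/131)
obs 4: x=1 → posterior Normal(-5/9, 110/171)
obs 5: x=-1/4 → posterior Normal(-105/211, 110/211)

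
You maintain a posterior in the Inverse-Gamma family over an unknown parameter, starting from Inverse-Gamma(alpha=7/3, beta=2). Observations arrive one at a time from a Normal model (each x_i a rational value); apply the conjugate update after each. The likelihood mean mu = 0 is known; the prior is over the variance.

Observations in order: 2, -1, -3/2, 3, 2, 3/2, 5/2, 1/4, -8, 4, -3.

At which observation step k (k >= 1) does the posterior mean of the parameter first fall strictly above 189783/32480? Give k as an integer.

k = 9

obs 1: x=2 → posterior Inverse-Gamma(17/6, 4)
obs 2: x=-1 → posterior Inverse-Gamma(10/3, 9/2)
obs 3: x=-3/2 → posterior Inverse-Gamma(23/6, 45/8)
obs 4: x=3 → posterior Inverse-Gamma(13/3, 81/8)
obs 5: x=2 → posterior Inverse-Gamma(29/6, 97/8)
obs 6: x=3/2 → posterior Inverse-Gamma(16/3, 53/4)
obs 7: x=5/2 → posterior Inverse-Gamma(35/6, 131/8)
obs 8: x=1/4 → posterior Inverse-Gamma(19/3, 525/32)
obs 9: x=-8 → posterior Inverse-Gamma(41/6, 1549/32)
obs 10: x=4 → posterior Inverse-Gamma(22/3, 1805/32)
obs 11: x=-3 → posterior Inverse-Gamma(47/6, 1949/32)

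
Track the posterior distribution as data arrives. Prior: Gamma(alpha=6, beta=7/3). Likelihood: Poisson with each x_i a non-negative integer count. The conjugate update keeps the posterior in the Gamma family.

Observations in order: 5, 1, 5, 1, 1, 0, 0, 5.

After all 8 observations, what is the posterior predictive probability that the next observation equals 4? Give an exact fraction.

440973809097772942572039253466910752678775/3805219218563075369734718087869045667790848

obs 1: x=5 → posterior Gamma(11, 10/3)
obs 2: x=1 → posterior Gamma(12, 13/3)
obs 3: x=5 → posterior Gamma(17, 16/3)
obs 4: x=1 → posterior Gamma(18, 19/3)
obs 5: x=1 → posterior Gamma(19, 22/3)
obs 6: x=0 → posterior Gamma(19, 25/3)
obs 7: x=0 → posterior Gamma(19, 28/3)
obs 8: x=5 → posterior Gamma(24, 31/3)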